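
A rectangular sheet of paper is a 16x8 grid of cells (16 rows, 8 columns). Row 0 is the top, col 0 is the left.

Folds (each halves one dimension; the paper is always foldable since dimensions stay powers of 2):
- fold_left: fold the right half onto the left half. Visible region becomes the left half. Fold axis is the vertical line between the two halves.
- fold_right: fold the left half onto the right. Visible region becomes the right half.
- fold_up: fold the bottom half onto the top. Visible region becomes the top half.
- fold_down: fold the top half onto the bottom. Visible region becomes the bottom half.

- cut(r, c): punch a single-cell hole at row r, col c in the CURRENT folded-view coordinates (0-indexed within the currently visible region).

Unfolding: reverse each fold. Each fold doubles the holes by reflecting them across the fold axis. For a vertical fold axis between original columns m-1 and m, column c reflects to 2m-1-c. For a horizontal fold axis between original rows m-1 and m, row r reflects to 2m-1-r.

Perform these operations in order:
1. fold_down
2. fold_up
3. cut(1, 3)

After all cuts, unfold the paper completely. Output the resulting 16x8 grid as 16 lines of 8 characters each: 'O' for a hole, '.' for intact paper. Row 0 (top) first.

Answer: ........
...O....
........
........
........
........
...O....
........
........
...O....
........
........
........
........
...O....
........

Derivation:
Op 1 fold_down: fold axis h@8; visible region now rows[8,16) x cols[0,8) = 8x8
Op 2 fold_up: fold axis h@12; visible region now rows[8,12) x cols[0,8) = 4x8
Op 3 cut(1, 3): punch at orig (9,3); cuts so far [(9, 3)]; region rows[8,12) x cols[0,8) = 4x8
Unfold 1 (reflect across h@12): 2 holes -> [(9, 3), (14, 3)]
Unfold 2 (reflect across h@8): 4 holes -> [(1, 3), (6, 3), (9, 3), (14, 3)]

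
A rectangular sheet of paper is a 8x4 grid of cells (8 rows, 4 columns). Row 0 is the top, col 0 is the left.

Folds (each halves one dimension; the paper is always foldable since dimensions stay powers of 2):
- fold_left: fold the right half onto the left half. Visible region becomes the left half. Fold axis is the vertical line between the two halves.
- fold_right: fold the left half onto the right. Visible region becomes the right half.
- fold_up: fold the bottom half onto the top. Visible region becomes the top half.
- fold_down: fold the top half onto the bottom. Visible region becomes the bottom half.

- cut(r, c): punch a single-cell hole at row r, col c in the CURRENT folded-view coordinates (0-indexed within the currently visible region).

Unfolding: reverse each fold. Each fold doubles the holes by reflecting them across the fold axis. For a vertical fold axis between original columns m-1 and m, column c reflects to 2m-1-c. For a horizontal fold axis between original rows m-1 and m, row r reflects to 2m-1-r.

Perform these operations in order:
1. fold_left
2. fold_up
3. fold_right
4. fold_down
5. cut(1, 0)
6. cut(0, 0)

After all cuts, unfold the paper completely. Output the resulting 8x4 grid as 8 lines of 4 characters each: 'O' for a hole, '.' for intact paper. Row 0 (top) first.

Answer: OOOO
OOOO
OOOO
OOOO
OOOO
OOOO
OOOO
OOOO

Derivation:
Op 1 fold_left: fold axis v@2; visible region now rows[0,8) x cols[0,2) = 8x2
Op 2 fold_up: fold axis h@4; visible region now rows[0,4) x cols[0,2) = 4x2
Op 3 fold_right: fold axis v@1; visible region now rows[0,4) x cols[1,2) = 4x1
Op 4 fold_down: fold axis h@2; visible region now rows[2,4) x cols[1,2) = 2x1
Op 5 cut(1, 0): punch at orig (3,1); cuts so far [(3, 1)]; region rows[2,4) x cols[1,2) = 2x1
Op 6 cut(0, 0): punch at orig (2,1); cuts so far [(2, 1), (3, 1)]; region rows[2,4) x cols[1,2) = 2x1
Unfold 1 (reflect across h@2): 4 holes -> [(0, 1), (1, 1), (2, 1), (3, 1)]
Unfold 2 (reflect across v@1): 8 holes -> [(0, 0), (0, 1), (1, 0), (1, 1), (2, 0), (2, 1), (3, 0), (3, 1)]
Unfold 3 (reflect across h@4): 16 holes -> [(0, 0), (0, 1), (1, 0), (1, 1), (2, 0), (2, 1), (3, 0), (3, 1), (4, 0), (4, 1), (5, 0), (5, 1), (6, 0), (6, 1), (7, 0), (7, 1)]
Unfold 4 (reflect across v@2): 32 holes -> [(0, 0), (0, 1), (0, 2), (0, 3), (1, 0), (1, 1), (1, 2), (1, 3), (2, 0), (2, 1), (2, 2), (2, 3), (3, 0), (3, 1), (3, 2), (3, 3), (4, 0), (4, 1), (4, 2), (4, 3), (5, 0), (5, 1), (5, 2), (5, 3), (6, 0), (6, 1), (6, 2), (6, 3), (7, 0), (7, 1), (7, 2), (7, 3)]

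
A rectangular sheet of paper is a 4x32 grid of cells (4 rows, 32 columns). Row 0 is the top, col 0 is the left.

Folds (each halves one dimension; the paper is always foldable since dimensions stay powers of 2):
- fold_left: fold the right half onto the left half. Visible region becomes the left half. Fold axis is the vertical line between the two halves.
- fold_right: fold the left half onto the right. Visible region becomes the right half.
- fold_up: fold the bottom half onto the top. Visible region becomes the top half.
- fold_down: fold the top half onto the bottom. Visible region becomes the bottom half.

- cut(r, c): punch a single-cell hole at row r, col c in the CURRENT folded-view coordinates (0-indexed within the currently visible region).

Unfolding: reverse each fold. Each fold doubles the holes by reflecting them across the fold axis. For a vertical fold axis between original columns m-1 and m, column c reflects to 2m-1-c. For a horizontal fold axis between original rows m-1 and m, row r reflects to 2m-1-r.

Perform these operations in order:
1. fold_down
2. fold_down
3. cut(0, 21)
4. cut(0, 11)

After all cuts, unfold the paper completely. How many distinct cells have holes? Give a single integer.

Op 1 fold_down: fold axis h@2; visible region now rows[2,4) x cols[0,32) = 2x32
Op 2 fold_down: fold axis h@3; visible region now rows[3,4) x cols[0,32) = 1x32
Op 3 cut(0, 21): punch at orig (3,21); cuts so far [(3, 21)]; region rows[3,4) x cols[0,32) = 1x32
Op 4 cut(0, 11): punch at orig (3,11); cuts so far [(3, 11), (3, 21)]; region rows[3,4) x cols[0,32) = 1x32
Unfold 1 (reflect across h@3): 4 holes -> [(2, 11), (2, 21), (3, 11), (3, 21)]
Unfold 2 (reflect across h@2): 8 holes -> [(0, 11), (0, 21), (1, 11), (1, 21), (2, 11), (2, 21), (3, 11), (3, 21)]

Answer: 8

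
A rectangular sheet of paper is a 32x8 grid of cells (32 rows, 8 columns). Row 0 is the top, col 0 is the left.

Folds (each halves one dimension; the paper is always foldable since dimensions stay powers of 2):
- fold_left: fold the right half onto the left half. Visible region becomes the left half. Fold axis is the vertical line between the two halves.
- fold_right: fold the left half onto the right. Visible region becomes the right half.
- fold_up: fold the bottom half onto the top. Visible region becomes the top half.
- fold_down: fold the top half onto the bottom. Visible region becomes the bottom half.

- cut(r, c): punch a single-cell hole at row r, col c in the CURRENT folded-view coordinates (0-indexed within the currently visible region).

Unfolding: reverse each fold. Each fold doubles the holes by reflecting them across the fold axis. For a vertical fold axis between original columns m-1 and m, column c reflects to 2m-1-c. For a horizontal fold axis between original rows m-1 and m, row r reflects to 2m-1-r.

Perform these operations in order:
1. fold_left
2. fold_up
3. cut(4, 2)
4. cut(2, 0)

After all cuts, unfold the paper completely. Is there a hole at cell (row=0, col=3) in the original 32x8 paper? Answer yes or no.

Op 1 fold_left: fold axis v@4; visible region now rows[0,32) x cols[0,4) = 32x4
Op 2 fold_up: fold axis h@16; visible region now rows[0,16) x cols[0,4) = 16x4
Op 3 cut(4, 2): punch at orig (4,2); cuts so far [(4, 2)]; region rows[0,16) x cols[0,4) = 16x4
Op 4 cut(2, 0): punch at orig (2,0); cuts so far [(2, 0), (4, 2)]; region rows[0,16) x cols[0,4) = 16x4
Unfold 1 (reflect across h@16): 4 holes -> [(2, 0), (4, 2), (27, 2), (29, 0)]
Unfold 2 (reflect across v@4): 8 holes -> [(2, 0), (2, 7), (4, 2), (4, 5), (27, 2), (27, 5), (29, 0), (29, 7)]
Holes: [(2, 0), (2, 7), (4, 2), (4, 5), (27, 2), (27, 5), (29, 0), (29, 7)]

Answer: no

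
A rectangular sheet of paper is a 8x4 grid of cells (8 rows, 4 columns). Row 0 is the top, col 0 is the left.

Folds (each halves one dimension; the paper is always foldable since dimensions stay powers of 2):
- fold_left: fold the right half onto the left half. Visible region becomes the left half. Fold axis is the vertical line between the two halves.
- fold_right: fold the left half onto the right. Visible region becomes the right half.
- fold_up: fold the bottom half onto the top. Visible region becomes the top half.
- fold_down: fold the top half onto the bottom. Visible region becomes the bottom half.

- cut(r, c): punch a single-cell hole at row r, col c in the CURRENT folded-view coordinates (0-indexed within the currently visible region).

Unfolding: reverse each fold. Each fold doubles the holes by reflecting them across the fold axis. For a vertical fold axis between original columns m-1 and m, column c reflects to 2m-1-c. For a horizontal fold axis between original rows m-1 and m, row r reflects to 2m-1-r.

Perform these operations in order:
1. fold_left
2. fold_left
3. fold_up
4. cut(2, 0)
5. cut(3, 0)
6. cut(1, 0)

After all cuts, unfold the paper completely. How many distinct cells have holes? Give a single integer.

Answer: 24

Derivation:
Op 1 fold_left: fold axis v@2; visible region now rows[0,8) x cols[0,2) = 8x2
Op 2 fold_left: fold axis v@1; visible region now rows[0,8) x cols[0,1) = 8x1
Op 3 fold_up: fold axis h@4; visible region now rows[0,4) x cols[0,1) = 4x1
Op 4 cut(2, 0): punch at orig (2,0); cuts so far [(2, 0)]; region rows[0,4) x cols[0,1) = 4x1
Op 5 cut(3, 0): punch at orig (3,0); cuts so far [(2, 0), (3, 0)]; region rows[0,4) x cols[0,1) = 4x1
Op 6 cut(1, 0): punch at orig (1,0); cuts so far [(1, 0), (2, 0), (3, 0)]; region rows[0,4) x cols[0,1) = 4x1
Unfold 1 (reflect across h@4): 6 holes -> [(1, 0), (2, 0), (3, 0), (4, 0), (5, 0), (6, 0)]
Unfold 2 (reflect across v@1): 12 holes -> [(1, 0), (1, 1), (2, 0), (2, 1), (3, 0), (3, 1), (4, 0), (4, 1), (5, 0), (5, 1), (6, 0), (6, 1)]
Unfold 3 (reflect across v@2): 24 holes -> [(1, 0), (1, 1), (1, 2), (1, 3), (2, 0), (2, 1), (2, 2), (2, 3), (3, 0), (3, 1), (3, 2), (3, 3), (4, 0), (4, 1), (4, 2), (4, 3), (5, 0), (5, 1), (5, 2), (5, 3), (6, 0), (6, 1), (6, 2), (6, 3)]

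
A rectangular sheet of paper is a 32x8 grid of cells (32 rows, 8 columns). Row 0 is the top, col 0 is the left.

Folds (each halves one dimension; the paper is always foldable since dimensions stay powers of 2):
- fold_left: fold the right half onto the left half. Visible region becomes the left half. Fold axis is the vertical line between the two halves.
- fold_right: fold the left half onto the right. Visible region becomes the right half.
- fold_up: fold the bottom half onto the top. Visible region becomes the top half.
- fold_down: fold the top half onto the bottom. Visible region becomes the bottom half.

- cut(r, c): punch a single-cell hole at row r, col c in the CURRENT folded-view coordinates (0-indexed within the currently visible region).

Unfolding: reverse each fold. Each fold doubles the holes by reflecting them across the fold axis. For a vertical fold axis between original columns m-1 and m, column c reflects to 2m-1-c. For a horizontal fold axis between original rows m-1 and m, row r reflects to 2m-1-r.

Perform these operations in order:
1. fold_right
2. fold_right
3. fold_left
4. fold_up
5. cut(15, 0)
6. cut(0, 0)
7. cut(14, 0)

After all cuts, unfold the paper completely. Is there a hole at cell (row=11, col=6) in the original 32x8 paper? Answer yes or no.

Answer: no

Derivation:
Op 1 fold_right: fold axis v@4; visible region now rows[0,32) x cols[4,8) = 32x4
Op 2 fold_right: fold axis v@6; visible region now rows[0,32) x cols[6,8) = 32x2
Op 3 fold_left: fold axis v@7; visible region now rows[0,32) x cols[6,7) = 32x1
Op 4 fold_up: fold axis h@16; visible region now rows[0,16) x cols[6,7) = 16x1
Op 5 cut(15, 0): punch at orig (15,6); cuts so far [(15, 6)]; region rows[0,16) x cols[6,7) = 16x1
Op 6 cut(0, 0): punch at orig (0,6); cuts so far [(0, 6), (15, 6)]; region rows[0,16) x cols[6,7) = 16x1
Op 7 cut(14, 0): punch at orig (14,6); cuts so far [(0, 6), (14, 6), (15, 6)]; region rows[0,16) x cols[6,7) = 16x1
Unfold 1 (reflect across h@16): 6 holes -> [(0, 6), (14, 6), (15, 6), (16, 6), (17, 6), (31, 6)]
Unfold 2 (reflect across v@7): 12 holes -> [(0, 6), (0, 7), (14, 6), (14, 7), (15, 6), (15, 7), (16, 6), (16, 7), (17, 6), (17, 7), (31, 6), (31, 7)]
Unfold 3 (reflect across v@6): 24 holes -> [(0, 4), (0, 5), (0, 6), (0, 7), (14, 4), (14, 5), (14, 6), (14, 7), (15, 4), (15, 5), (15, 6), (15, 7), (16, 4), (16, 5), (16, 6), (16, 7), (17, 4), (17, 5), (17, 6), (17, 7), (31, 4), (31, 5), (31, 6), (31, 7)]
Unfold 4 (reflect across v@4): 48 holes -> [(0, 0), (0, 1), (0, 2), (0, 3), (0, 4), (0, 5), (0, 6), (0, 7), (14, 0), (14, 1), (14, 2), (14, 3), (14, 4), (14, 5), (14, 6), (14, 7), (15, 0), (15, 1), (15, 2), (15, 3), (15, 4), (15, 5), (15, 6), (15, 7), (16, 0), (16, 1), (16, 2), (16, 3), (16, 4), (16, 5), (16, 6), (16, 7), (17, 0), (17, 1), (17, 2), (17, 3), (17, 4), (17, 5), (17, 6), (17, 7), (31, 0), (31, 1), (31, 2), (31, 3), (31, 4), (31, 5), (31, 6), (31, 7)]
Holes: [(0, 0), (0, 1), (0, 2), (0, 3), (0, 4), (0, 5), (0, 6), (0, 7), (14, 0), (14, 1), (14, 2), (14, 3), (14, 4), (14, 5), (14, 6), (14, 7), (15, 0), (15, 1), (15, 2), (15, 3), (15, 4), (15, 5), (15, 6), (15, 7), (16, 0), (16, 1), (16, 2), (16, 3), (16, 4), (16, 5), (16, 6), (16, 7), (17, 0), (17, 1), (17, 2), (17, 3), (17, 4), (17, 5), (17, 6), (17, 7), (31, 0), (31, 1), (31, 2), (31, 3), (31, 4), (31, 5), (31, 6), (31, 7)]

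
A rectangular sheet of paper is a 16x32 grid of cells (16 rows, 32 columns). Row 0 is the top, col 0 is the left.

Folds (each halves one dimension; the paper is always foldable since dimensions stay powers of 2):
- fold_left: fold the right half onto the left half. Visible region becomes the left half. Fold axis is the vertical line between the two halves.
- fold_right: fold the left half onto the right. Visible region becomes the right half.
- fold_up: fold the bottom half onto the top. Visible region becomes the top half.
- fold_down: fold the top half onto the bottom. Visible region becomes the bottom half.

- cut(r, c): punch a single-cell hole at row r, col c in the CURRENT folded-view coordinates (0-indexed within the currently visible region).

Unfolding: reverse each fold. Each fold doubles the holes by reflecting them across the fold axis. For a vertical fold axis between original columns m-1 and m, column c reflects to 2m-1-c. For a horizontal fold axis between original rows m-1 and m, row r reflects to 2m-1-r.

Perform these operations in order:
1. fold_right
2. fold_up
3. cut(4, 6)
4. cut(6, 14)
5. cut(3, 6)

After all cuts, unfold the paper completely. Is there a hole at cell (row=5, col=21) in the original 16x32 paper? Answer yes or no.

Answer: no

Derivation:
Op 1 fold_right: fold axis v@16; visible region now rows[0,16) x cols[16,32) = 16x16
Op 2 fold_up: fold axis h@8; visible region now rows[0,8) x cols[16,32) = 8x16
Op 3 cut(4, 6): punch at orig (4,22); cuts so far [(4, 22)]; region rows[0,8) x cols[16,32) = 8x16
Op 4 cut(6, 14): punch at orig (6,30); cuts so far [(4, 22), (6, 30)]; region rows[0,8) x cols[16,32) = 8x16
Op 5 cut(3, 6): punch at orig (3,22); cuts so far [(3, 22), (4, 22), (6, 30)]; region rows[0,8) x cols[16,32) = 8x16
Unfold 1 (reflect across h@8): 6 holes -> [(3, 22), (4, 22), (6, 30), (9, 30), (11, 22), (12, 22)]
Unfold 2 (reflect across v@16): 12 holes -> [(3, 9), (3, 22), (4, 9), (4, 22), (6, 1), (6, 30), (9, 1), (9, 30), (11, 9), (11, 22), (12, 9), (12, 22)]
Holes: [(3, 9), (3, 22), (4, 9), (4, 22), (6, 1), (6, 30), (9, 1), (9, 30), (11, 9), (11, 22), (12, 9), (12, 22)]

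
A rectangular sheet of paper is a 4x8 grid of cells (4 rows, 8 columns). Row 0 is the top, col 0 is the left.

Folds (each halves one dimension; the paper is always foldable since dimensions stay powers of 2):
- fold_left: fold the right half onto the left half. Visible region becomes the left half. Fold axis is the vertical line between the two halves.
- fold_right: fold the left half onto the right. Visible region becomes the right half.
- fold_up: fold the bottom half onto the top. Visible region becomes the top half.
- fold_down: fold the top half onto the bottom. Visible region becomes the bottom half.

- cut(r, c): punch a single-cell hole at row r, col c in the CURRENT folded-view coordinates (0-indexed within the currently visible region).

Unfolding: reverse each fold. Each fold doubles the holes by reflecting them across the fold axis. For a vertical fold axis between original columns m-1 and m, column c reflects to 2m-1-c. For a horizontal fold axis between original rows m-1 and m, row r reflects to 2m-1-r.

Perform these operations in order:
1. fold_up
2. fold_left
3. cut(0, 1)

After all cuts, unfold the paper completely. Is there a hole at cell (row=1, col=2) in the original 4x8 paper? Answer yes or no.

Op 1 fold_up: fold axis h@2; visible region now rows[0,2) x cols[0,8) = 2x8
Op 2 fold_left: fold axis v@4; visible region now rows[0,2) x cols[0,4) = 2x4
Op 3 cut(0, 1): punch at orig (0,1); cuts so far [(0, 1)]; region rows[0,2) x cols[0,4) = 2x4
Unfold 1 (reflect across v@4): 2 holes -> [(0, 1), (0, 6)]
Unfold 2 (reflect across h@2): 4 holes -> [(0, 1), (0, 6), (3, 1), (3, 6)]
Holes: [(0, 1), (0, 6), (3, 1), (3, 6)]

Answer: no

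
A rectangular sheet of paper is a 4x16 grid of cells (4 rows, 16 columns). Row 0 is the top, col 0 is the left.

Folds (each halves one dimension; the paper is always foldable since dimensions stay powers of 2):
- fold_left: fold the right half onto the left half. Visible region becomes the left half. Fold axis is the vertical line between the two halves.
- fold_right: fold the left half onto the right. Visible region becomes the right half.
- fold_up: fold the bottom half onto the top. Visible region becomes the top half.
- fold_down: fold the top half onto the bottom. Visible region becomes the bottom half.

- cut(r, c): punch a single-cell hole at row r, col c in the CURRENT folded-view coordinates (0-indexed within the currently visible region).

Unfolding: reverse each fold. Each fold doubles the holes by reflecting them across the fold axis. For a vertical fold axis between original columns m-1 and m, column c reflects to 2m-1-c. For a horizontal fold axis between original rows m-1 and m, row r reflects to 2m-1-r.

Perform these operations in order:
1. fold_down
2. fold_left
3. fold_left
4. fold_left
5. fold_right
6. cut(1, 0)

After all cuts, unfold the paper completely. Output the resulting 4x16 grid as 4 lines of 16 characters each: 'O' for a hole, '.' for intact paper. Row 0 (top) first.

Op 1 fold_down: fold axis h@2; visible region now rows[2,4) x cols[0,16) = 2x16
Op 2 fold_left: fold axis v@8; visible region now rows[2,4) x cols[0,8) = 2x8
Op 3 fold_left: fold axis v@4; visible region now rows[2,4) x cols[0,4) = 2x4
Op 4 fold_left: fold axis v@2; visible region now rows[2,4) x cols[0,2) = 2x2
Op 5 fold_right: fold axis v@1; visible region now rows[2,4) x cols[1,2) = 2x1
Op 6 cut(1, 0): punch at orig (3,1); cuts so far [(3, 1)]; region rows[2,4) x cols[1,2) = 2x1
Unfold 1 (reflect across v@1): 2 holes -> [(3, 0), (3, 1)]
Unfold 2 (reflect across v@2): 4 holes -> [(3, 0), (3, 1), (3, 2), (3, 3)]
Unfold 3 (reflect across v@4): 8 holes -> [(3, 0), (3, 1), (3, 2), (3, 3), (3, 4), (3, 5), (3, 6), (3, 7)]
Unfold 4 (reflect across v@8): 16 holes -> [(3, 0), (3, 1), (3, 2), (3, 3), (3, 4), (3, 5), (3, 6), (3, 7), (3, 8), (3, 9), (3, 10), (3, 11), (3, 12), (3, 13), (3, 14), (3, 15)]
Unfold 5 (reflect across h@2): 32 holes -> [(0, 0), (0, 1), (0, 2), (0, 3), (0, 4), (0, 5), (0, 6), (0, 7), (0, 8), (0, 9), (0, 10), (0, 11), (0, 12), (0, 13), (0, 14), (0, 15), (3, 0), (3, 1), (3, 2), (3, 3), (3, 4), (3, 5), (3, 6), (3, 7), (3, 8), (3, 9), (3, 10), (3, 11), (3, 12), (3, 13), (3, 14), (3, 15)]

Answer: OOOOOOOOOOOOOOOO
................
................
OOOOOOOOOOOOOOOO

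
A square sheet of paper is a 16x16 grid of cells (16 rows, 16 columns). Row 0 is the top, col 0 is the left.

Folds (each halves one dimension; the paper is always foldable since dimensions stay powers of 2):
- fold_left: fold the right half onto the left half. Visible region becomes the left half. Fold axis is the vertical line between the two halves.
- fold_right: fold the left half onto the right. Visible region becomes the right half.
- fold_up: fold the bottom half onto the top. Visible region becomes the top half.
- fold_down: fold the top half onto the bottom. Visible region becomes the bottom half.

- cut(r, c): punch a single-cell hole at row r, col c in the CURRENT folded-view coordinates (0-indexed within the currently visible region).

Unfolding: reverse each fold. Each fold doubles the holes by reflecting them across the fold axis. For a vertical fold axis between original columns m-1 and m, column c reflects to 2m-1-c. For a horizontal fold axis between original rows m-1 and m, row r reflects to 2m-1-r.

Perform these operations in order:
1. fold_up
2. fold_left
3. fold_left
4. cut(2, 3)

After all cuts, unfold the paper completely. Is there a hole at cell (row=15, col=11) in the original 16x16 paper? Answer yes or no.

Answer: no

Derivation:
Op 1 fold_up: fold axis h@8; visible region now rows[0,8) x cols[0,16) = 8x16
Op 2 fold_left: fold axis v@8; visible region now rows[0,8) x cols[0,8) = 8x8
Op 3 fold_left: fold axis v@4; visible region now rows[0,8) x cols[0,4) = 8x4
Op 4 cut(2, 3): punch at orig (2,3); cuts so far [(2, 3)]; region rows[0,8) x cols[0,4) = 8x4
Unfold 1 (reflect across v@4): 2 holes -> [(2, 3), (2, 4)]
Unfold 2 (reflect across v@8): 4 holes -> [(2, 3), (2, 4), (2, 11), (2, 12)]
Unfold 3 (reflect across h@8): 8 holes -> [(2, 3), (2, 4), (2, 11), (2, 12), (13, 3), (13, 4), (13, 11), (13, 12)]
Holes: [(2, 3), (2, 4), (2, 11), (2, 12), (13, 3), (13, 4), (13, 11), (13, 12)]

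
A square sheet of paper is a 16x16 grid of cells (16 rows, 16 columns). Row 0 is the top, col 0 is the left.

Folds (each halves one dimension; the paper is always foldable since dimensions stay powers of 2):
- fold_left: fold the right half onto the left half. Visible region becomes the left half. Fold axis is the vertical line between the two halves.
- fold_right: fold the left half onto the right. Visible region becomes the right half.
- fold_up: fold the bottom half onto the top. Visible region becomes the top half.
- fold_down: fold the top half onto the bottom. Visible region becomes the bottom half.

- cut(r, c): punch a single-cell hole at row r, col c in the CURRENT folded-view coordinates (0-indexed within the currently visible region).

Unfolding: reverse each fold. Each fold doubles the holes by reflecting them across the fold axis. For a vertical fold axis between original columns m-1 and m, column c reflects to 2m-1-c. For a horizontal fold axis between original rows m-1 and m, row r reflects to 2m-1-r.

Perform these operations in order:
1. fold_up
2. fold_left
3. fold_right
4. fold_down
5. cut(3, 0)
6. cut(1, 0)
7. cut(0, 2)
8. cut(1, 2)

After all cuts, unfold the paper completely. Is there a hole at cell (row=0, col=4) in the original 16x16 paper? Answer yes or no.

Op 1 fold_up: fold axis h@8; visible region now rows[0,8) x cols[0,16) = 8x16
Op 2 fold_left: fold axis v@8; visible region now rows[0,8) x cols[0,8) = 8x8
Op 3 fold_right: fold axis v@4; visible region now rows[0,8) x cols[4,8) = 8x4
Op 4 fold_down: fold axis h@4; visible region now rows[4,8) x cols[4,8) = 4x4
Op 5 cut(3, 0): punch at orig (7,4); cuts so far [(7, 4)]; region rows[4,8) x cols[4,8) = 4x4
Op 6 cut(1, 0): punch at orig (5,4); cuts so far [(5, 4), (7, 4)]; region rows[4,8) x cols[4,8) = 4x4
Op 7 cut(0, 2): punch at orig (4,6); cuts so far [(4, 6), (5, 4), (7, 4)]; region rows[4,8) x cols[4,8) = 4x4
Op 8 cut(1, 2): punch at orig (5,6); cuts so far [(4, 6), (5, 4), (5, 6), (7, 4)]; region rows[4,8) x cols[4,8) = 4x4
Unfold 1 (reflect across h@4): 8 holes -> [(0, 4), (2, 4), (2, 6), (3, 6), (4, 6), (5, 4), (5, 6), (7, 4)]
Unfold 2 (reflect across v@4): 16 holes -> [(0, 3), (0, 4), (2, 1), (2, 3), (2, 4), (2, 6), (3, 1), (3, 6), (4, 1), (4, 6), (5, 1), (5, 3), (5, 4), (5, 6), (7, 3), (7, 4)]
Unfold 3 (reflect across v@8): 32 holes -> [(0, 3), (0, 4), (0, 11), (0, 12), (2, 1), (2, 3), (2, 4), (2, 6), (2, 9), (2, 11), (2, 12), (2, 14), (3, 1), (3, 6), (3, 9), (3, 14), (4, 1), (4, 6), (4, 9), (4, 14), (5, 1), (5, 3), (5, 4), (5, 6), (5, 9), (5, 11), (5, 12), (5, 14), (7, 3), (7, 4), (7, 11), (7, 12)]
Unfold 4 (reflect across h@8): 64 holes -> [(0, 3), (0, 4), (0, 11), (0, 12), (2, 1), (2, 3), (2, 4), (2, 6), (2, 9), (2, 11), (2, 12), (2, 14), (3, 1), (3, 6), (3, 9), (3, 14), (4, 1), (4, 6), (4, 9), (4, 14), (5, 1), (5, 3), (5, 4), (5, 6), (5, 9), (5, 11), (5, 12), (5, 14), (7, 3), (7, 4), (7, 11), (7, 12), (8, 3), (8, 4), (8, 11), (8, 12), (10, 1), (10, 3), (10, 4), (10, 6), (10, 9), (10, 11), (10, 12), (10, 14), (11, 1), (11, 6), (11, 9), (11, 14), (12, 1), (12, 6), (12, 9), (12, 14), (13, 1), (13, 3), (13, 4), (13, 6), (13, 9), (13, 11), (13, 12), (13, 14), (15, 3), (15, 4), (15, 11), (15, 12)]
Holes: [(0, 3), (0, 4), (0, 11), (0, 12), (2, 1), (2, 3), (2, 4), (2, 6), (2, 9), (2, 11), (2, 12), (2, 14), (3, 1), (3, 6), (3, 9), (3, 14), (4, 1), (4, 6), (4, 9), (4, 14), (5, 1), (5, 3), (5, 4), (5, 6), (5, 9), (5, 11), (5, 12), (5, 14), (7, 3), (7, 4), (7, 11), (7, 12), (8, 3), (8, 4), (8, 11), (8, 12), (10, 1), (10, 3), (10, 4), (10, 6), (10, 9), (10, 11), (10, 12), (10, 14), (11, 1), (11, 6), (11, 9), (11, 14), (12, 1), (12, 6), (12, 9), (12, 14), (13, 1), (13, 3), (13, 4), (13, 6), (13, 9), (13, 11), (13, 12), (13, 14), (15, 3), (15, 4), (15, 11), (15, 12)]

Answer: yes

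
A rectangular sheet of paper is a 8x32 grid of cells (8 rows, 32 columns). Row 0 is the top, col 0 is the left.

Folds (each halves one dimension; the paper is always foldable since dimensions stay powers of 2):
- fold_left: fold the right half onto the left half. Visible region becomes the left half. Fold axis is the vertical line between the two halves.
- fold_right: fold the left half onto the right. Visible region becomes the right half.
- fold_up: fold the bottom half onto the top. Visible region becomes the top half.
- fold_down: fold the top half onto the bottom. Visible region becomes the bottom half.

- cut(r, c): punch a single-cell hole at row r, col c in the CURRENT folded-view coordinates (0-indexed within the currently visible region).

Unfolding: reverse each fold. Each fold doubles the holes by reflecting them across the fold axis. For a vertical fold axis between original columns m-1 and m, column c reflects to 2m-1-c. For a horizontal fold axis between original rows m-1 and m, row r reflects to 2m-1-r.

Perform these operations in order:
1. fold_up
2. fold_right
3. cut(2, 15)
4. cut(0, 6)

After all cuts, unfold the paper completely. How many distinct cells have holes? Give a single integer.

Answer: 8

Derivation:
Op 1 fold_up: fold axis h@4; visible region now rows[0,4) x cols[0,32) = 4x32
Op 2 fold_right: fold axis v@16; visible region now rows[0,4) x cols[16,32) = 4x16
Op 3 cut(2, 15): punch at orig (2,31); cuts so far [(2, 31)]; region rows[0,4) x cols[16,32) = 4x16
Op 4 cut(0, 6): punch at orig (0,22); cuts so far [(0, 22), (2, 31)]; region rows[0,4) x cols[16,32) = 4x16
Unfold 1 (reflect across v@16): 4 holes -> [(0, 9), (0, 22), (2, 0), (2, 31)]
Unfold 2 (reflect across h@4): 8 holes -> [(0, 9), (0, 22), (2, 0), (2, 31), (5, 0), (5, 31), (7, 9), (7, 22)]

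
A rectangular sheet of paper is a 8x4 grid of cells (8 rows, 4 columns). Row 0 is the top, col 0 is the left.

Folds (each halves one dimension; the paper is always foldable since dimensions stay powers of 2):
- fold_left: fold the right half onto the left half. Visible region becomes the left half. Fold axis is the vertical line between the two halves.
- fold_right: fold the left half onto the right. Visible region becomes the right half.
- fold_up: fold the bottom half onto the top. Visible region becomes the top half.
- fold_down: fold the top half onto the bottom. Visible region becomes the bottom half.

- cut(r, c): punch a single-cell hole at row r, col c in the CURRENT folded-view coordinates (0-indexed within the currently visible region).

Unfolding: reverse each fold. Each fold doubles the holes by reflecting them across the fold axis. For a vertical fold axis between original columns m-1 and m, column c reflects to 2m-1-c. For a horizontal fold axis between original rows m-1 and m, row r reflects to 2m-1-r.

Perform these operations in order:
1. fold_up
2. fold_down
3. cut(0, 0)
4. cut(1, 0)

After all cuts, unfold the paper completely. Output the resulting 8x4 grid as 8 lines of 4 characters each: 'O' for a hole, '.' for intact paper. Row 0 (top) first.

Answer: O...
O...
O...
O...
O...
O...
O...
O...

Derivation:
Op 1 fold_up: fold axis h@4; visible region now rows[0,4) x cols[0,4) = 4x4
Op 2 fold_down: fold axis h@2; visible region now rows[2,4) x cols[0,4) = 2x4
Op 3 cut(0, 0): punch at orig (2,0); cuts so far [(2, 0)]; region rows[2,4) x cols[0,4) = 2x4
Op 4 cut(1, 0): punch at orig (3,0); cuts so far [(2, 0), (3, 0)]; region rows[2,4) x cols[0,4) = 2x4
Unfold 1 (reflect across h@2): 4 holes -> [(0, 0), (1, 0), (2, 0), (3, 0)]
Unfold 2 (reflect across h@4): 8 holes -> [(0, 0), (1, 0), (2, 0), (3, 0), (4, 0), (5, 0), (6, 0), (7, 0)]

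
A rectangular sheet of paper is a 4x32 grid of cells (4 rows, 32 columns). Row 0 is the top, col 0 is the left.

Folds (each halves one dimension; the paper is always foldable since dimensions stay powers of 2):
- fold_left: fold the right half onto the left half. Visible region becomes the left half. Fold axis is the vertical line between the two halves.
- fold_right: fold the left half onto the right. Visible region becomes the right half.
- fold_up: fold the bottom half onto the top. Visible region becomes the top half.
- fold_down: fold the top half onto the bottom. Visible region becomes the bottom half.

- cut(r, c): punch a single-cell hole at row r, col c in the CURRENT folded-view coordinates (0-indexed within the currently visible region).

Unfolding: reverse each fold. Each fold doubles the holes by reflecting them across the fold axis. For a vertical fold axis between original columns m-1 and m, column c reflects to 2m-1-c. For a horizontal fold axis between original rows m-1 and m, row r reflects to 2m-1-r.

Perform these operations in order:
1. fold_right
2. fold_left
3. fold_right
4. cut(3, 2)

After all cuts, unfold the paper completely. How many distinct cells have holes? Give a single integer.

Op 1 fold_right: fold axis v@16; visible region now rows[0,4) x cols[16,32) = 4x16
Op 2 fold_left: fold axis v@24; visible region now rows[0,4) x cols[16,24) = 4x8
Op 3 fold_right: fold axis v@20; visible region now rows[0,4) x cols[20,24) = 4x4
Op 4 cut(3, 2): punch at orig (3,22); cuts so far [(3, 22)]; region rows[0,4) x cols[20,24) = 4x4
Unfold 1 (reflect across v@20): 2 holes -> [(3, 17), (3, 22)]
Unfold 2 (reflect across v@24): 4 holes -> [(3, 17), (3, 22), (3, 25), (3, 30)]
Unfold 3 (reflect across v@16): 8 holes -> [(3, 1), (3, 6), (3, 9), (3, 14), (3, 17), (3, 22), (3, 25), (3, 30)]

Answer: 8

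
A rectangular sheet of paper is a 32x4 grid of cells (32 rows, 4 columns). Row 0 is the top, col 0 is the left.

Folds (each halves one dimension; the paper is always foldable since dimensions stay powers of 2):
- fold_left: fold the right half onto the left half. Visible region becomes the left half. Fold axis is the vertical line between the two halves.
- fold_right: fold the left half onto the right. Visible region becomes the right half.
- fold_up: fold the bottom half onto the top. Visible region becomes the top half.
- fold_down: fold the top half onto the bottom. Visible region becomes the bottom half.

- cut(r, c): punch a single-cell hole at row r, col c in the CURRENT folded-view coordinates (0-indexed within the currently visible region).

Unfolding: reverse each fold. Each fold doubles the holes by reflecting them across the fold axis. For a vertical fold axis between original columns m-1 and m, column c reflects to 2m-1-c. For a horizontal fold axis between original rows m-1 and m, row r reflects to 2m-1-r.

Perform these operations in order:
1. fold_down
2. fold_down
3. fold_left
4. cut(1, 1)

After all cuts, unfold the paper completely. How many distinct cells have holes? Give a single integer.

Op 1 fold_down: fold axis h@16; visible region now rows[16,32) x cols[0,4) = 16x4
Op 2 fold_down: fold axis h@24; visible region now rows[24,32) x cols[0,4) = 8x4
Op 3 fold_left: fold axis v@2; visible region now rows[24,32) x cols[0,2) = 8x2
Op 4 cut(1, 1): punch at orig (25,1); cuts so far [(25, 1)]; region rows[24,32) x cols[0,2) = 8x2
Unfold 1 (reflect across v@2): 2 holes -> [(25, 1), (25, 2)]
Unfold 2 (reflect across h@24): 4 holes -> [(22, 1), (22, 2), (25, 1), (25, 2)]
Unfold 3 (reflect across h@16): 8 holes -> [(6, 1), (6, 2), (9, 1), (9, 2), (22, 1), (22, 2), (25, 1), (25, 2)]

Answer: 8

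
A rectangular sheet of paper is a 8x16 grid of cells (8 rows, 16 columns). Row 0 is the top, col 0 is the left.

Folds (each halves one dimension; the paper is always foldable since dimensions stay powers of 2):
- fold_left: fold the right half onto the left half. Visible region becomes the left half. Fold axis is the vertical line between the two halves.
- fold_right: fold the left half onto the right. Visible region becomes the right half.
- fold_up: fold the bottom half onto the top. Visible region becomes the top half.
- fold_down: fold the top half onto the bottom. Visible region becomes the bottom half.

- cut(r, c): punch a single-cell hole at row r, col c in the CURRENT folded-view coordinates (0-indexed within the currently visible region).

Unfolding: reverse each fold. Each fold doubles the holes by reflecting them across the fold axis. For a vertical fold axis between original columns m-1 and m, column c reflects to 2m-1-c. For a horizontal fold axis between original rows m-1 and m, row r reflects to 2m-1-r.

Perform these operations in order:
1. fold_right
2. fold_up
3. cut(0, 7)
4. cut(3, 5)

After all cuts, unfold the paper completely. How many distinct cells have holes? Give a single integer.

Op 1 fold_right: fold axis v@8; visible region now rows[0,8) x cols[8,16) = 8x8
Op 2 fold_up: fold axis h@4; visible region now rows[0,4) x cols[8,16) = 4x8
Op 3 cut(0, 7): punch at orig (0,15); cuts so far [(0, 15)]; region rows[0,4) x cols[8,16) = 4x8
Op 4 cut(3, 5): punch at orig (3,13); cuts so far [(0, 15), (3, 13)]; region rows[0,4) x cols[8,16) = 4x8
Unfold 1 (reflect across h@4): 4 holes -> [(0, 15), (3, 13), (4, 13), (7, 15)]
Unfold 2 (reflect across v@8): 8 holes -> [(0, 0), (0, 15), (3, 2), (3, 13), (4, 2), (4, 13), (7, 0), (7, 15)]

Answer: 8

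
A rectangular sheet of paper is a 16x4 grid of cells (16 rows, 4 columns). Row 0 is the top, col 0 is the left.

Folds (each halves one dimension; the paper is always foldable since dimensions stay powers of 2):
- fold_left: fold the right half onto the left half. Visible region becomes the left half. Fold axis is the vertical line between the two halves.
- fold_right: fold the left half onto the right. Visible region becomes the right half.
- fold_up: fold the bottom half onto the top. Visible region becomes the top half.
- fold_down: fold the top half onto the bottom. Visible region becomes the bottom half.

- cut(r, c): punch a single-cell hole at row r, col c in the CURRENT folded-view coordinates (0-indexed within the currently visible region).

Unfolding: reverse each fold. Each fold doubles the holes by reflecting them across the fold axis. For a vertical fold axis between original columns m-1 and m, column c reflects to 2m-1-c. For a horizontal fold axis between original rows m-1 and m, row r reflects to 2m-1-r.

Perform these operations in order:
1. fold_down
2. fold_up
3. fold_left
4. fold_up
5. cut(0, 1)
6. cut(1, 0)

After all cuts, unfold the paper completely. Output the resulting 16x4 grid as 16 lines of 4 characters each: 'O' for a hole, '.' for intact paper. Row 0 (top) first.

Op 1 fold_down: fold axis h@8; visible region now rows[8,16) x cols[0,4) = 8x4
Op 2 fold_up: fold axis h@12; visible region now rows[8,12) x cols[0,4) = 4x4
Op 3 fold_left: fold axis v@2; visible region now rows[8,12) x cols[0,2) = 4x2
Op 4 fold_up: fold axis h@10; visible region now rows[8,10) x cols[0,2) = 2x2
Op 5 cut(0, 1): punch at orig (8,1); cuts so far [(8, 1)]; region rows[8,10) x cols[0,2) = 2x2
Op 6 cut(1, 0): punch at orig (9,0); cuts so far [(8, 1), (9, 0)]; region rows[8,10) x cols[0,2) = 2x2
Unfold 1 (reflect across h@10): 4 holes -> [(8, 1), (9, 0), (10, 0), (11, 1)]
Unfold 2 (reflect across v@2): 8 holes -> [(8, 1), (8, 2), (9, 0), (9, 3), (10, 0), (10, 3), (11, 1), (11, 2)]
Unfold 3 (reflect across h@12): 16 holes -> [(8, 1), (8, 2), (9, 0), (9, 3), (10, 0), (10, 3), (11, 1), (11, 2), (12, 1), (12, 2), (13, 0), (13, 3), (14, 0), (14, 3), (15, 1), (15, 2)]
Unfold 4 (reflect across h@8): 32 holes -> [(0, 1), (0, 2), (1, 0), (1, 3), (2, 0), (2, 3), (3, 1), (3, 2), (4, 1), (4, 2), (5, 0), (5, 3), (6, 0), (6, 3), (7, 1), (7, 2), (8, 1), (8, 2), (9, 0), (9, 3), (10, 0), (10, 3), (11, 1), (11, 2), (12, 1), (12, 2), (13, 0), (13, 3), (14, 0), (14, 3), (15, 1), (15, 2)]

Answer: .OO.
O..O
O..O
.OO.
.OO.
O..O
O..O
.OO.
.OO.
O..O
O..O
.OO.
.OO.
O..O
O..O
.OO.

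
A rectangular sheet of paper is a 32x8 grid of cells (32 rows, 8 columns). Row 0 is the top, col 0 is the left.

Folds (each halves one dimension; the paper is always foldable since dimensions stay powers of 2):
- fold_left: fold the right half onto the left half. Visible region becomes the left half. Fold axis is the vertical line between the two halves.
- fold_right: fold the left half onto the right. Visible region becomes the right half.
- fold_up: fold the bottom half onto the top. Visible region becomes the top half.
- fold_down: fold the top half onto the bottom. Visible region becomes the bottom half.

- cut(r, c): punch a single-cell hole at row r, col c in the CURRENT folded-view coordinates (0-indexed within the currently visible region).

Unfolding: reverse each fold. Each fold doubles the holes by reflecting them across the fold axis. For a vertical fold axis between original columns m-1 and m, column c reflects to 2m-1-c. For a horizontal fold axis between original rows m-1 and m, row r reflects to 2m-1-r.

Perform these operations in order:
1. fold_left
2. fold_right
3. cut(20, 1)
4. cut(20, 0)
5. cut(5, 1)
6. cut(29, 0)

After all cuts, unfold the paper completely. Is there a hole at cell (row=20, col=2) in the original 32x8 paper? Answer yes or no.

Op 1 fold_left: fold axis v@4; visible region now rows[0,32) x cols[0,4) = 32x4
Op 2 fold_right: fold axis v@2; visible region now rows[0,32) x cols[2,4) = 32x2
Op 3 cut(20, 1): punch at orig (20,3); cuts so far [(20, 3)]; region rows[0,32) x cols[2,4) = 32x2
Op 4 cut(20, 0): punch at orig (20,2); cuts so far [(20, 2), (20, 3)]; region rows[0,32) x cols[2,4) = 32x2
Op 5 cut(5, 1): punch at orig (5,3); cuts so far [(5, 3), (20, 2), (20, 3)]; region rows[0,32) x cols[2,4) = 32x2
Op 6 cut(29, 0): punch at orig (29,2); cuts so far [(5, 3), (20, 2), (20, 3), (29, 2)]; region rows[0,32) x cols[2,4) = 32x2
Unfold 1 (reflect across v@2): 8 holes -> [(5, 0), (5, 3), (20, 0), (20, 1), (20, 2), (20, 3), (29, 1), (29, 2)]
Unfold 2 (reflect across v@4): 16 holes -> [(5, 0), (5, 3), (5, 4), (5, 7), (20, 0), (20, 1), (20, 2), (20, 3), (20, 4), (20, 5), (20, 6), (20, 7), (29, 1), (29, 2), (29, 5), (29, 6)]
Holes: [(5, 0), (5, 3), (5, 4), (5, 7), (20, 0), (20, 1), (20, 2), (20, 3), (20, 4), (20, 5), (20, 6), (20, 7), (29, 1), (29, 2), (29, 5), (29, 6)]

Answer: yes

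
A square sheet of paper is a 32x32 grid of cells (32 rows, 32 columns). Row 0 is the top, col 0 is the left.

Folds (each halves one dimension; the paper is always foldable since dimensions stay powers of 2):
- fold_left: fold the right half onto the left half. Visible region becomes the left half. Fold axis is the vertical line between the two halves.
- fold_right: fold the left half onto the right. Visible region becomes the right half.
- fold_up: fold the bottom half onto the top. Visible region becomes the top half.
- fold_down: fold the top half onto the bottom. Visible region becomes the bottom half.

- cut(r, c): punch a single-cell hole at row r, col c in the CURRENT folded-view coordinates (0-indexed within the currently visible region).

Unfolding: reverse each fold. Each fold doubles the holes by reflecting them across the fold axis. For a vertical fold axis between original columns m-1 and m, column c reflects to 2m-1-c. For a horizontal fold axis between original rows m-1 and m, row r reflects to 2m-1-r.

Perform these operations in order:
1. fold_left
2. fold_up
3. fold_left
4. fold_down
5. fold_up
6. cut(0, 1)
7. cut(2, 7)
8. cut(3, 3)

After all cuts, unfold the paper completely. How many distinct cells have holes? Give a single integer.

Answer: 96

Derivation:
Op 1 fold_left: fold axis v@16; visible region now rows[0,32) x cols[0,16) = 32x16
Op 2 fold_up: fold axis h@16; visible region now rows[0,16) x cols[0,16) = 16x16
Op 3 fold_left: fold axis v@8; visible region now rows[0,16) x cols[0,8) = 16x8
Op 4 fold_down: fold axis h@8; visible region now rows[8,16) x cols[0,8) = 8x8
Op 5 fold_up: fold axis h@12; visible region now rows[8,12) x cols[0,8) = 4x8
Op 6 cut(0, 1): punch at orig (8,1); cuts so far [(8, 1)]; region rows[8,12) x cols[0,8) = 4x8
Op 7 cut(2, 7): punch at orig (10,7); cuts so far [(8, 1), (10, 7)]; region rows[8,12) x cols[0,8) = 4x8
Op 8 cut(3, 3): punch at orig (11,3); cuts so far [(8, 1), (10, 7), (11, 3)]; region rows[8,12) x cols[0,8) = 4x8
Unfold 1 (reflect across h@12): 6 holes -> [(8, 1), (10, 7), (11, 3), (12, 3), (13, 7), (15, 1)]
Unfold 2 (reflect across h@8): 12 holes -> [(0, 1), (2, 7), (3, 3), (4, 3), (5, 7), (7, 1), (8, 1), (10, 7), (11, 3), (12, 3), (13, 7), (15, 1)]
Unfold 3 (reflect across v@8): 24 holes -> [(0, 1), (0, 14), (2, 7), (2, 8), (3, 3), (3, 12), (4, 3), (4, 12), (5, 7), (5, 8), (7, 1), (7, 14), (8, 1), (8, 14), (10, 7), (10, 8), (11, 3), (11, 12), (12, 3), (12, 12), (13, 7), (13, 8), (15, 1), (15, 14)]
Unfold 4 (reflect across h@16): 48 holes -> [(0, 1), (0, 14), (2, 7), (2, 8), (3, 3), (3, 12), (4, 3), (4, 12), (5, 7), (5, 8), (7, 1), (7, 14), (8, 1), (8, 14), (10, 7), (10, 8), (11, 3), (11, 12), (12, 3), (12, 12), (13, 7), (13, 8), (15, 1), (15, 14), (16, 1), (16, 14), (18, 7), (18, 8), (19, 3), (19, 12), (20, 3), (20, 12), (21, 7), (21, 8), (23, 1), (23, 14), (24, 1), (24, 14), (26, 7), (26, 8), (27, 3), (27, 12), (28, 3), (28, 12), (29, 7), (29, 8), (31, 1), (31, 14)]
Unfold 5 (reflect across v@16): 96 holes -> [(0, 1), (0, 14), (0, 17), (0, 30), (2, 7), (2, 8), (2, 23), (2, 24), (3, 3), (3, 12), (3, 19), (3, 28), (4, 3), (4, 12), (4, 19), (4, 28), (5, 7), (5, 8), (5, 23), (5, 24), (7, 1), (7, 14), (7, 17), (7, 30), (8, 1), (8, 14), (8, 17), (8, 30), (10, 7), (10, 8), (10, 23), (10, 24), (11, 3), (11, 12), (11, 19), (11, 28), (12, 3), (12, 12), (12, 19), (12, 28), (13, 7), (13, 8), (13, 23), (13, 24), (15, 1), (15, 14), (15, 17), (15, 30), (16, 1), (16, 14), (16, 17), (16, 30), (18, 7), (18, 8), (18, 23), (18, 24), (19, 3), (19, 12), (19, 19), (19, 28), (20, 3), (20, 12), (20, 19), (20, 28), (21, 7), (21, 8), (21, 23), (21, 24), (23, 1), (23, 14), (23, 17), (23, 30), (24, 1), (24, 14), (24, 17), (24, 30), (26, 7), (26, 8), (26, 23), (26, 24), (27, 3), (27, 12), (27, 19), (27, 28), (28, 3), (28, 12), (28, 19), (28, 28), (29, 7), (29, 8), (29, 23), (29, 24), (31, 1), (31, 14), (31, 17), (31, 30)]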